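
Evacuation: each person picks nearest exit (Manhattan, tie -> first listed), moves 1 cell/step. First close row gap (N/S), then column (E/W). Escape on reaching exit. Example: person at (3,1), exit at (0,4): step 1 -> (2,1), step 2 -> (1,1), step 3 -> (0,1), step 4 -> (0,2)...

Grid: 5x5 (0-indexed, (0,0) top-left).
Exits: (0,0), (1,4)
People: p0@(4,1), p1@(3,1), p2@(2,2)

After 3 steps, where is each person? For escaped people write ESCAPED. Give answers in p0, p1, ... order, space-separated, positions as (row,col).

Step 1: p0:(4,1)->(3,1) | p1:(3,1)->(2,1) | p2:(2,2)->(1,2)
Step 2: p0:(3,1)->(2,1) | p1:(2,1)->(1,1) | p2:(1,2)->(1,3)
Step 3: p0:(2,1)->(1,1) | p1:(1,1)->(0,1) | p2:(1,3)->(1,4)->EXIT

(1,1) (0,1) ESCAPED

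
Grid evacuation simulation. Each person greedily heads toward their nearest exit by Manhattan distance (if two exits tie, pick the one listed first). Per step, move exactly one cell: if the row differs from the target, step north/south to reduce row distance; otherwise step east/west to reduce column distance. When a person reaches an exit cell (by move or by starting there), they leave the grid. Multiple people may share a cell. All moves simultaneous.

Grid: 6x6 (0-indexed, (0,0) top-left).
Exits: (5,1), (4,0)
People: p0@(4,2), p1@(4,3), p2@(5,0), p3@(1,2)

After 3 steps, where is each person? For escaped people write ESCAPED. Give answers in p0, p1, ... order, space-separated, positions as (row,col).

Step 1: p0:(4,2)->(5,2) | p1:(4,3)->(5,3) | p2:(5,0)->(5,1)->EXIT | p3:(1,2)->(2,2)
Step 2: p0:(5,2)->(5,1)->EXIT | p1:(5,3)->(5,2) | p2:escaped | p3:(2,2)->(3,2)
Step 3: p0:escaped | p1:(5,2)->(5,1)->EXIT | p2:escaped | p3:(3,2)->(4,2)

ESCAPED ESCAPED ESCAPED (4,2)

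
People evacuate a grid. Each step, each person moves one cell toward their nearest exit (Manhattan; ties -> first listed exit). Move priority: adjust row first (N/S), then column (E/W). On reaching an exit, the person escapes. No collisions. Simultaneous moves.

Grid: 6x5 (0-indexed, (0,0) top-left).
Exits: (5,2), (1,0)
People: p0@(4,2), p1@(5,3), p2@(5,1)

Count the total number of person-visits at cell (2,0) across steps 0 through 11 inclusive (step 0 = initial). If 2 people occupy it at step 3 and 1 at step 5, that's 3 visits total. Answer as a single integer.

Answer: 0

Derivation:
Step 0: p0@(4,2) p1@(5,3) p2@(5,1) -> at (2,0): 0 [-], cum=0
Step 1: p0@ESC p1@ESC p2@ESC -> at (2,0): 0 [-], cum=0
Total visits = 0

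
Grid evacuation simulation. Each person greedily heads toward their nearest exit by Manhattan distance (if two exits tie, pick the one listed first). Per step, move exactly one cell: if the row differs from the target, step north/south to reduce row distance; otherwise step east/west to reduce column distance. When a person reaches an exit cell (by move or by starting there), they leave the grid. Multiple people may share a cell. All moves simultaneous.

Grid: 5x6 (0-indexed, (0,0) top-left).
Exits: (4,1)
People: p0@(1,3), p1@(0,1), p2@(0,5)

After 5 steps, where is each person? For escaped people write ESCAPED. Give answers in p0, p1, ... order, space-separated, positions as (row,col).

Step 1: p0:(1,3)->(2,3) | p1:(0,1)->(1,1) | p2:(0,5)->(1,5)
Step 2: p0:(2,3)->(3,3) | p1:(1,1)->(2,1) | p2:(1,5)->(2,5)
Step 3: p0:(3,3)->(4,3) | p1:(2,1)->(3,1) | p2:(2,5)->(3,5)
Step 4: p0:(4,3)->(4,2) | p1:(3,1)->(4,1)->EXIT | p2:(3,5)->(4,5)
Step 5: p0:(4,2)->(4,1)->EXIT | p1:escaped | p2:(4,5)->(4,4)

ESCAPED ESCAPED (4,4)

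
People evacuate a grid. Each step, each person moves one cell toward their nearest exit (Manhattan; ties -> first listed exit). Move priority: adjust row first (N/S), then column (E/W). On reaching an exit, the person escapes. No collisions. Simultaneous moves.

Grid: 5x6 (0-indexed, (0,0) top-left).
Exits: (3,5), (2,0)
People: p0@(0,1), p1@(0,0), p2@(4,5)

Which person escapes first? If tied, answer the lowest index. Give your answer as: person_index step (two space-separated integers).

Answer: 2 1

Derivation:
Step 1: p0:(0,1)->(1,1) | p1:(0,0)->(1,0) | p2:(4,5)->(3,5)->EXIT
Step 2: p0:(1,1)->(2,1) | p1:(1,0)->(2,0)->EXIT | p2:escaped
Step 3: p0:(2,1)->(2,0)->EXIT | p1:escaped | p2:escaped
Exit steps: [3, 2, 1]
First to escape: p2 at step 1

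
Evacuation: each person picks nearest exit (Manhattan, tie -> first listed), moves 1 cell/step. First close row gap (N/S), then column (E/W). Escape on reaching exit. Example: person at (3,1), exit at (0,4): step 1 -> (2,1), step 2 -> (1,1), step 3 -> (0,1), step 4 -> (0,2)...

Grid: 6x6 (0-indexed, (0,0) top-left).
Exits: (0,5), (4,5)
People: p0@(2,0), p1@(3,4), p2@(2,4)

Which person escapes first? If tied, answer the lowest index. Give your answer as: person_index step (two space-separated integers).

Step 1: p0:(2,0)->(1,0) | p1:(3,4)->(4,4) | p2:(2,4)->(1,4)
Step 2: p0:(1,0)->(0,0) | p1:(4,4)->(4,5)->EXIT | p2:(1,4)->(0,4)
Step 3: p0:(0,0)->(0,1) | p1:escaped | p2:(0,4)->(0,5)->EXIT
Step 4: p0:(0,1)->(0,2) | p1:escaped | p2:escaped
Step 5: p0:(0,2)->(0,3) | p1:escaped | p2:escaped
Step 6: p0:(0,3)->(0,4) | p1:escaped | p2:escaped
Step 7: p0:(0,4)->(0,5)->EXIT | p1:escaped | p2:escaped
Exit steps: [7, 2, 3]
First to escape: p1 at step 2

Answer: 1 2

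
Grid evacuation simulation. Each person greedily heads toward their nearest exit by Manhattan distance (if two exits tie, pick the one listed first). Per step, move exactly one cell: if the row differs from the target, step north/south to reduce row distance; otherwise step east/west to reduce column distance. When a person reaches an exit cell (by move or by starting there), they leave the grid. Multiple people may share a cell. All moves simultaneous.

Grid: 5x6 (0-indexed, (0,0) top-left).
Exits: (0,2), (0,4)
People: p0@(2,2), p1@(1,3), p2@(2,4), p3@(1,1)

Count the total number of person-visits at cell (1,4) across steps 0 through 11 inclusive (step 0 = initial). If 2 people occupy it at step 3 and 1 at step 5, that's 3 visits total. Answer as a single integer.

Step 0: p0@(2,2) p1@(1,3) p2@(2,4) p3@(1,1) -> at (1,4): 0 [-], cum=0
Step 1: p0@(1,2) p1@(0,3) p2@(1,4) p3@(0,1) -> at (1,4): 1 [p2], cum=1
Step 2: p0@ESC p1@ESC p2@ESC p3@ESC -> at (1,4): 0 [-], cum=1
Total visits = 1

Answer: 1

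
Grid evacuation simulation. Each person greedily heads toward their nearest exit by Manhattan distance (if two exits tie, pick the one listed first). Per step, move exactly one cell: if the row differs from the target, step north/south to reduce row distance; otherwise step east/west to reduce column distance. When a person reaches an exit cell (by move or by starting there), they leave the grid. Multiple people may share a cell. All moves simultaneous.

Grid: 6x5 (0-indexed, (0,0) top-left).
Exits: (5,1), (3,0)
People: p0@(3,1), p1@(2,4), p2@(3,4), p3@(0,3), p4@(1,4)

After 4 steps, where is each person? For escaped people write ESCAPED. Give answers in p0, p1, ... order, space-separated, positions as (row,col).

Step 1: p0:(3,1)->(3,0)->EXIT | p1:(2,4)->(3,4) | p2:(3,4)->(3,3) | p3:(0,3)->(1,3) | p4:(1,4)->(2,4)
Step 2: p0:escaped | p1:(3,4)->(3,3) | p2:(3,3)->(3,2) | p3:(1,3)->(2,3) | p4:(2,4)->(3,4)
Step 3: p0:escaped | p1:(3,3)->(3,2) | p2:(3,2)->(3,1) | p3:(2,3)->(3,3) | p4:(3,4)->(3,3)
Step 4: p0:escaped | p1:(3,2)->(3,1) | p2:(3,1)->(3,0)->EXIT | p3:(3,3)->(3,2) | p4:(3,3)->(3,2)

ESCAPED (3,1) ESCAPED (3,2) (3,2)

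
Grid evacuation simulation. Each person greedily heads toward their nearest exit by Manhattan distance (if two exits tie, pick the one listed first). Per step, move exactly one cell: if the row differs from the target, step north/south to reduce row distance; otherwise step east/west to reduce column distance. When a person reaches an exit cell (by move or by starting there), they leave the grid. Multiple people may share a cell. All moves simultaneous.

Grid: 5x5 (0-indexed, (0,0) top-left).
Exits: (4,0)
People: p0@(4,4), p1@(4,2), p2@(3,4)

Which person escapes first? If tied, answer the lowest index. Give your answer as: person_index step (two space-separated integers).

Step 1: p0:(4,4)->(4,3) | p1:(4,2)->(4,1) | p2:(3,4)->(4,4)
Step 2: p0:(4,3)->(4,2) | p1:(4,1)->(4,0)->EXIT | p2:(4,4)->(4,3)
Step 3: p0:(4,2)->(4,1) | p1:escaped | p2:(4,3)->(4,2)
Step 4: p0:(4,1)->(4,0)->EXIT | p1:escaped | p2:(4,2)->(4,1)
Step 5: p0:escaped | p1:escaped | p2:(4,1)->(4,0)->EXIT
Exit steps: [4, 2, 5]
First to escape: p1 at step 2

Answer: 1 2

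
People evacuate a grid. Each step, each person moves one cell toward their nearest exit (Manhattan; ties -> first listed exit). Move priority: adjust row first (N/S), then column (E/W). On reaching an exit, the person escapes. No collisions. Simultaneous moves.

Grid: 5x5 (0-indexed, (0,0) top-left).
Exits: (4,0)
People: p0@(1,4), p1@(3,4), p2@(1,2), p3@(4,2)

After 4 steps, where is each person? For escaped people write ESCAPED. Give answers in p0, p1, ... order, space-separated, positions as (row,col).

Step 1: p0:(1,4)->(2,4) | p1:(3,4)->(4,4) | p2:(1,2)->(2,2) | p3:(4,2)->(4,1)
Step 2: p0:(2,4)->(3,4) | p1:(4,4)->(4,3) | p2:(2,2)->(3,2) | p3:(4,1)->(4,0)->EXIT
Step 3: p0:(3,4)->(4,4) | p1:(4,3)->(4,2) | p2:(3,2)->(4,2) | p3:escaped
Step 4: p0:(4,4)->(4,3) | p1:(4,2)->(4,1) | p2:(4,2)->(4,1) | p3:escaped

(4,3) (4,1) (4,1) ESCAPED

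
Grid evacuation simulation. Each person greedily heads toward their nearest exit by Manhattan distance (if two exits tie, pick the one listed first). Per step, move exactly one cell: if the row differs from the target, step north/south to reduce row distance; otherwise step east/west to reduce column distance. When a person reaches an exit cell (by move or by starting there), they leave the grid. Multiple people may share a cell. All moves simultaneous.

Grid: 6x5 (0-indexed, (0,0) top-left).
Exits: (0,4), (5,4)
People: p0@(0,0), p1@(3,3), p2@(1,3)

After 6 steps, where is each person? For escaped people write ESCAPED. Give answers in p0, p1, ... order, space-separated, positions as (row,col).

Step 1: p0:(0,0)->(0,1) | p1:(3,3)->(4,3) | p2:(1,3)->(0,3)
Step 2: p0:(0,1)->(0,2) | p1:(4,3)->(5,3) | p2:(0,3)->(0,4)->EXIT
Step 3: p0:(0,2)->(0,3) | p1:(5,3)->(5,4)->EXIT | p2:escaped
Step 4: p0:(0,3)->(0,4)->EXIT | p1:escaped | p2:escaped

ESCAPED ESCAPED ESCAPED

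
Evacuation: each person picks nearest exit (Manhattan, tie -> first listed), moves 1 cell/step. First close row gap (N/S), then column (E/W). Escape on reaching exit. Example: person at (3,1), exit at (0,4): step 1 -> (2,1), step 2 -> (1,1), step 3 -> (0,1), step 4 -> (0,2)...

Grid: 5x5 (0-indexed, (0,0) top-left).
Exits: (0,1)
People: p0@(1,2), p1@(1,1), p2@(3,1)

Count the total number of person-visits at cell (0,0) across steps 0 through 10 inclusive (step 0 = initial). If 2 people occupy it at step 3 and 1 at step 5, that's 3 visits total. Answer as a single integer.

Step 0: p0@(1,2) p1@(1,1) p2@(3,1) -> at (0,0): 0 [-], cum=0
Step 1: p0@(0,2) p1@ESC p2@(2,1) -> at (0,0): 0 [-], cum=0
Step 2: p0@ESC p1@ESC p2@(1,1) -> at (0,0): 0 [-], cum=0
Step 3: p0@ESC p1@ESC p2@ESC -> at (0,0): 0 [-], cum=0
Total visits = 0

Answer: 0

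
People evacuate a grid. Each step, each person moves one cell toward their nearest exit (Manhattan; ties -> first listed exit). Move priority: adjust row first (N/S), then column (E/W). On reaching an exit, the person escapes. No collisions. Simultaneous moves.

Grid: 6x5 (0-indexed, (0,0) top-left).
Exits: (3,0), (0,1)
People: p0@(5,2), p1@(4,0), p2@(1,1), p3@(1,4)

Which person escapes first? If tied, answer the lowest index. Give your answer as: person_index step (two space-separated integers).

Answer: 1 1

Derivation:
Step 1: p0:(5,2)->(4,2) | p1:(4,0)->(3,0)->EXIT | p2:(1,1)->(0,1)->EXIT | p3:(1,4)->(0,4)
Step 2: p0:(4,2)->(3,2) | p1:escaped | p2:escaped | p3:(0,4)->(0,3)
Step 3: p0:(3,2)->(3,1) | p1:escaped | p2:escaped | p3:(0,3)->(0,2)
Step 4: p0:(3,1)->(3,0)->EXIT | p1:escaped | p2:escaped | p3:(0,2)->(0,1)->EXIT
Exit steps: [4, 1, 1, 4]
First to escape: p1 at step 1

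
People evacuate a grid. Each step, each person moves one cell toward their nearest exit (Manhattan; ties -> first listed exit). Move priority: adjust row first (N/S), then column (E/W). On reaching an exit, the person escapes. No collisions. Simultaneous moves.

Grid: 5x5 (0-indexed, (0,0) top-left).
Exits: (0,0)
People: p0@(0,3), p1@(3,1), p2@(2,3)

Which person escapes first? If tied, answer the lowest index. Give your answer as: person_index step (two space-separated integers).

Step 1: p0:(0,3)->(0,2) | p1:(3,1)->(2,1) | p2:(2,3)->(1,3)
Step 2: p0:(0,2)->(0,1) | p1:(2,1)->(1,1) | p2:(1,3)->(0,3)
Step 3: p0:(0,1)->(0,0)->EXIT | p1:(1,1)->(0,1) | p2:(0,3)->(0,2)
Step 4: p0:escaped | p1:(0,1)->(0,0)->EXIT | p2:(0,2)->(0,1)
Step 5: p0:escaped | p1:escaped | p2:(0,1)->(0,0)->EXIT
Exit steps: [3, 4, 5]
First to escape: p0 at step 3

Answer: 0 3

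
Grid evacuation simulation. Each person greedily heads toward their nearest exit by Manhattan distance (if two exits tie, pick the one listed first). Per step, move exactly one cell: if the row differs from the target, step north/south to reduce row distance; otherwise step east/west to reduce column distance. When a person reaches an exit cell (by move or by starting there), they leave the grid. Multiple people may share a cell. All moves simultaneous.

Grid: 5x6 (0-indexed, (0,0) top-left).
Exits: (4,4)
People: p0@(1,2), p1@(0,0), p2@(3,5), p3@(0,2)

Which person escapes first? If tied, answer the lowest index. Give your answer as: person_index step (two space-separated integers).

Answer: 2 2

Derivation:
Step 1: p0:(1,2)->(2,2) | p1:(0,0)->(1,0) | p2:(3,5)->(4,5) | p3:(0,2)->(1,2)
Step 2: p0:(2,2)->(3,2) | p1:(1,0)->(2,0) | p2:(4,5)->(4,4)->EXIT | p3:(1,2)->(2,2)
Step 3: p0:(3,2)->(4,2) | p1:(2,0)->(3,0) | p2:escaped | p3:(2,2)->(3,2)
Step 4: p0:(4,2)->(4,3) | p1:(3,0)->(4,0) | p2:escaped | p3:(3,2)->(4,2)
Step 5: p0:(4,3)->(4,4)->EXIT | p1:(4,0)->(4,1) | p2:escaped | p3:(4,2)->(4,3)
Step 6: p0:escaped | p1:(4,1)->(4,2) | p2:escaped | p3:(4,3)->(4,4)->EXIT
Step 7: p0:escaped | p1:(4,2)->(4,3) | p2:escaped | p3:escaped
Step 8: p0:escaped | p1:(4,3)->(4,4)->EXIT | p2:escaped | p3:escaped
Exit steps: [5, 8, 2, 6]
First to escape: p2 at step 2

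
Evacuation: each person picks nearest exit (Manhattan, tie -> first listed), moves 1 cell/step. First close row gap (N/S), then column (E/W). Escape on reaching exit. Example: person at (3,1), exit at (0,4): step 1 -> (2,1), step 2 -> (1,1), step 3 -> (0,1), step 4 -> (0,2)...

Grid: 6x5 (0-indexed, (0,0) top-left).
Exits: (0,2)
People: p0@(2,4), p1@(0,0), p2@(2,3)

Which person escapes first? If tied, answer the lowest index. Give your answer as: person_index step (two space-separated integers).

Answer: 1 2

Derivation:
Step 1: p0:(2,4)->(1,4) | p1:(0,0)->(0,1) | p2:(2,3)->(1,3)
Step 2: p0:(1,4)->(0,4) | p1:(0,1)->(0,2)->EXIT | p2:(1,3)->(0,3)
Step 3: p0:(0,4)->(0,3) | p1:escaped | p2:(0,3)->(0,2)->EXIT
Step 4: p0:(0,3)->(0,2)->EXIT | p1:escaped | p2:escaped
Exit steps: [4, 2, 3]
First to escape: p1 at step 2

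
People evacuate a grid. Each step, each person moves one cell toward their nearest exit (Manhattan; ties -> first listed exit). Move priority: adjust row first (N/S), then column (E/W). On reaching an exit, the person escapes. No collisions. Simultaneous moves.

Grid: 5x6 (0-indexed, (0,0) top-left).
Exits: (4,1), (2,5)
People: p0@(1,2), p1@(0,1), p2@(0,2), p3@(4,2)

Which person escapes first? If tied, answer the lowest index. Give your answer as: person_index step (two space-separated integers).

Step 1: p0:(1,2)->(2,2) | p1:(0,1)->(1,1) | p2:(0,2)->(1,2) | p3:(4,2)->(4,1)->EXIT
Step 2: p0:(2,2)->(3,2) | p1:(1,1)->(2,1) | p2:(1,2)->(2,2) | p3:escaped
Step 3: p0:(3,2)->(4,2) | p1:(2,1)->(3,1) | p2:(2,2)->(3,2) | p3:escaped
Step 4: p0:(4,2)->(4,1)->EXIT | p1:(3,1)->(4,1)->EXIT | p2:(3,2)->(4,2) | p3:escaped
Step 5: p0:escaped | p1:escaped | p2:(4,2)->(4,1)->EXIT | p3:escaped
Exit steps: [4, 4, 5, 1]
First to escape: p3 at step 1

Answer: 3 1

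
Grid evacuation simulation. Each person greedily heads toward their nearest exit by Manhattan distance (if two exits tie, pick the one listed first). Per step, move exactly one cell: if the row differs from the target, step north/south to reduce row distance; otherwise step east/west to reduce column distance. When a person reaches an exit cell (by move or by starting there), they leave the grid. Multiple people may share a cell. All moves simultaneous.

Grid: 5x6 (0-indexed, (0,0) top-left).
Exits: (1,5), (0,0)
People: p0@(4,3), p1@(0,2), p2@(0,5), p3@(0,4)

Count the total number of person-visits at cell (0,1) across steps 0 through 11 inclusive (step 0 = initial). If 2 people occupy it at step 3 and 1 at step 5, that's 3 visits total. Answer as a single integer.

Step 0: p0@(4,3) p1@(0,2) p2@(0,5) p3@(0,4) -> at (0,1): 0 [-], cum=0
Step 1: p0@(3,3) p1@(0,1) p2@ESC p3@(1,4) -> at (0,1): 1 [p1], cum=1
Step 2: p0@(2,3) p1@ESC p2@ESC p3@ESC -> at (0,1): 0 [-], cum=1
Step 3: p0@(1,3) p1@ESC p2@ESC p3@ESC -> at (0,1): 0 [-], cum=1
Step 4: p0@(1,4) p1@ESC p2@ESC p3@ESC -> at (0,1): 0 [-], cum=1
Step 5: p0@ESC p1@ESC p2@ESC p3@ESC -> at (0,1): 0 [-], cum=1
Total visits = 1

Answer: 1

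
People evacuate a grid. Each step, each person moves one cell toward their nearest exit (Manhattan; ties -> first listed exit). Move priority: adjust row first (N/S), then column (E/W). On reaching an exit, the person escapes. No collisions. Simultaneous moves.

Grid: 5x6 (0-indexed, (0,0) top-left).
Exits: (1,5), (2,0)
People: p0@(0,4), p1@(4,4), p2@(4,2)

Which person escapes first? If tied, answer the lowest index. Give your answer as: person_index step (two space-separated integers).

Answer: 0 2

Derivation:
Step 1: p0:(0,4)->(1,4) | p1:(4,4)->(3,4) | p2:(4,2)->(3,2)
Step 2: p0:(1,4)->(1,5)->EXIT | p1:(3,4)->(2,4) | p2:(3,2)->(2,2)
Step 3: p0:escaped | p1:(2,4)->(1,4) | p2:(2,2)->(2,1)
Step 4: p0:escaped | p1:(1,4)->(1,5)->EXIT | p2:(2,1)->(2,0)->EXIT
Exit steps: [2, 4, 4]
First to escape: p0 at step 2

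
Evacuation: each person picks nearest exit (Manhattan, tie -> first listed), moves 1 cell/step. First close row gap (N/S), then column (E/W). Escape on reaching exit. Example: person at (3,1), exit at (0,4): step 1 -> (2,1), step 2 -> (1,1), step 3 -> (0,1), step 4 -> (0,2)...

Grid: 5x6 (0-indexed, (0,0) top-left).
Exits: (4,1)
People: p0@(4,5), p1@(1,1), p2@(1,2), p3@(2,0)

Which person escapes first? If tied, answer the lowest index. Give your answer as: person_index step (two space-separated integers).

Answer: 1 3

Derivation:
Step 1: p0:(4,5)->(4,4) | p1:(1,1)->(2,1) | p2:(1,2)->(2,2) | p3:(2,0)->(3,0)
Step 2: p0:(4,4)->(4,3) | p1:(2,1)->(3,1) | p2:(2,2)->(3,2) | p3:(3,0)->(4,0)
Step 3: p0:(4,3)->(4,2) | p1:(3,1)->(4,1)->EXIT | p2:(3,2)->(4,2) | p3:(4,0)->(4,1)->EXIT
Step 4: p0:(4,2)->(4,1)->EXIT | p1:escaped | p2:(4,2)->(4,1)->EXIT | p3:escaped
Exit steps: [4, 3, 4, 3]
First to escape: p1 at step 3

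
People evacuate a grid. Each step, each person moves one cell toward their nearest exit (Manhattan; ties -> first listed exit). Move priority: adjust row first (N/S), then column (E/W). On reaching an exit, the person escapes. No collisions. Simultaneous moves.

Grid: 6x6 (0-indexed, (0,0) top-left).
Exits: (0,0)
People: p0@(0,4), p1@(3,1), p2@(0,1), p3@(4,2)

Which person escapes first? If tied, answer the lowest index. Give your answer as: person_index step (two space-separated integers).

Step 1: p0:(0,4)->(0,3) | p1:(3,1)->(2,1) | p2:(0,1)->(0,0)->EXIT | p3:(4,2)->(3,2)
Step 2: p0:(0,3)->(0,2) | p1:(2,1)->(1,1) | p2:escaped | p3:(3,2)->(2,2)
Step 3: p0:(0,2)->(0,1) | p1:(1,1)->(0,1) | p2:escaped | p3:(2,2)->(1,2)
Step 4: p0:(0,1)->(0,0)->EXIT | p1:(0,1)->(0,0)->EXIT | p2:escaped | p3:(1,2)->(0,2)
Step 5: p0:escaped | p1:escaped | p2:escaped | p3:(0,2)->(0,1)
Step 6: p0:escaped | p1:escaped | p2:escaped | p3:(0,1)->(0,0)->EXIT
Exit steps: [4, 4, 1, 6]
First to escape: p2 at step 1

Answer: 2 1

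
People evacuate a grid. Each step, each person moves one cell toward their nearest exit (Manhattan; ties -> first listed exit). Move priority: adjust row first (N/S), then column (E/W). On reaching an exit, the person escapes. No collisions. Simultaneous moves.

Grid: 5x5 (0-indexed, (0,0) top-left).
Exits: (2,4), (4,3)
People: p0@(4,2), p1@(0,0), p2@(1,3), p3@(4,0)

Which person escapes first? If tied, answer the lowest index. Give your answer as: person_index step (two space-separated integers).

Step 1: p0:(4,2)->(4,3)->EXIT | p1:(0,0)->(1,0) | p2:(1,3)->(2,3) | p3:(4,0)->(4,1)
Step 2: p0:escaped | p1:(1,0)->(2,0) | p2:(2,3)->(2,4)->EXIT | p3:(4,1)->(4,2)
Step 3: p0:escaped | p1:(2,0)->(2,1) | p2:escaped | p3:(4,2)->(4,3)->EXIT
Step 4: p0:escaped | p1:(2,1)->(2,2) | p2:escaped | p3:escaped
Step 5: p0:escaped | p1:(2,2)->(2,3) | p2:escaped | p3:escaped
Step 6: p0:escaped | p1:(2,3)->(2,4)->EXIT | p2:escaped | p3:escaped
Exit steps: [1, 6, 2, 3]
First to escape: p0 at step 1

Answer: 0 1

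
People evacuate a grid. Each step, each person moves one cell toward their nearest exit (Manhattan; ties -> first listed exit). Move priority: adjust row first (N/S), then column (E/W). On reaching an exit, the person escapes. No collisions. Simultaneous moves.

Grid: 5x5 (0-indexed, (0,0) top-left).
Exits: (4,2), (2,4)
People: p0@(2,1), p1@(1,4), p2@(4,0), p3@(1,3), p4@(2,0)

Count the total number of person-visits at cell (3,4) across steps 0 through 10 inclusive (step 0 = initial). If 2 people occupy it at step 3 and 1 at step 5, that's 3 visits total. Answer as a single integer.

Step 0: p0@(2,1) p1@(1,4) p2@(4,0) p3@(1,3) p4@(2,0) -> at (3,4): 0 [-], cum=0
Step 1: p0@(3,1) p1@ESC p2@(4,1) p3@(2,3) p4@(3,0) -> at (3,4): 0 [-], cum=0
Step 2: p0@(4,1) p1@ESC p2@ESC p3@ESC p4@(4,0) -> at (3,4): 0 [-], cum=0
Step 3: p0@ESC p1@ESC p2@ESC p3@ESC p4@(4,1) -> at (3,4): 0 [-], cum=0
Step 4: p0@ESC p1@ESC p2@ESC p3@ESC p4@ESC -> at (3,4): 0 [-], cum=0
Total visits = 0

Answer: 0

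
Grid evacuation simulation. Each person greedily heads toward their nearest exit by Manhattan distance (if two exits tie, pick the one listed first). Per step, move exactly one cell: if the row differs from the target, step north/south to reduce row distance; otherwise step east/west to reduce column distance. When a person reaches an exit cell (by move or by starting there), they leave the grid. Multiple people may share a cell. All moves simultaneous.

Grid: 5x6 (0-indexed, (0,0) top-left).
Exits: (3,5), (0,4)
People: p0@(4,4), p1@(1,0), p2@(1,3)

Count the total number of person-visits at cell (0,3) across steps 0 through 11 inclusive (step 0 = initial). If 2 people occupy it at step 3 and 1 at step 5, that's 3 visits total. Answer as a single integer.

Answer: 2

Derivation:
Step 0: p0@(4,4) p1@(1,0) p2@(1,3) -> at (0,3): 0 [-], cum=0
Step 1: p0@(3,4) p1@(0,0) p2@(0,3) -> at (0,3): 1 [p2], cum=1
Step 2: p0@ESC p1@(0,1) p2@ESC -> at (0,3): 0 [-], cum=1
Step 3: p0@ESC p1@(0,2) p2@ESC -> at (0,3): 0 [-], cum=1
Step 4: p0@ESC p1@(0,3) p2@ESC -> at (0,3): 1 [p1], cum=2
Step 5: p0@ESC p1@ESC p2@ESC -> at (0,3): 0 [-], cum=2
Total visits = 2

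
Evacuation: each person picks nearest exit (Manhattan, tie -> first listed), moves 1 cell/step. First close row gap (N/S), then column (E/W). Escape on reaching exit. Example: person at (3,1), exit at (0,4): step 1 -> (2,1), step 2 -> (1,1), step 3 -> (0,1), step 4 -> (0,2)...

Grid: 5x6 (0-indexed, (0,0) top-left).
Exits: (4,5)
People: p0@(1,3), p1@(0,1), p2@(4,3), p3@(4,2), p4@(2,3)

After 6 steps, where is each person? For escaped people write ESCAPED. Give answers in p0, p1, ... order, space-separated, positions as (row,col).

Step 1: p0:(1,3)->(2,3) | p1:(0,1)->(1,1) | p2:(4,3)->(4,4) | p3:(4,2)->(4,3) | p4:(2,3)->(3,3)
Step 2: p0:(2,3)->(3,3) | p1:(1,1)->(2,1) | p2:(4,4)->(4,5)->EXIT | p3:(4,3)->(4,4) | p4:(3,3)->(4,3)
Step 3: p0:(3,3)->(4,3) | p1:(2,1)->(3,1) | p2:escaped | p3:(4,4)->(4,5)->EXIT | p4:(4,3)->(4,4)
Step 4: p0:(4,3)->(4,4) | p1:(3,1)->(4,1) | p2:escaped | p3:escaped | p4:(4,4)->(4,5)->EXIT
Step 5: p0:(4,4)->(4,5)->EXIT | p1:(4,1)->(4,2) | p2:escaped | p3:escaped | p4:escaped
Step 6: p0:escaped | p1:(4,2)->(4,3) | p2:escaped | p3:escaped | p4:escaped

ESCAPED (4,3) ESCAPED ESCAPED ESCAPED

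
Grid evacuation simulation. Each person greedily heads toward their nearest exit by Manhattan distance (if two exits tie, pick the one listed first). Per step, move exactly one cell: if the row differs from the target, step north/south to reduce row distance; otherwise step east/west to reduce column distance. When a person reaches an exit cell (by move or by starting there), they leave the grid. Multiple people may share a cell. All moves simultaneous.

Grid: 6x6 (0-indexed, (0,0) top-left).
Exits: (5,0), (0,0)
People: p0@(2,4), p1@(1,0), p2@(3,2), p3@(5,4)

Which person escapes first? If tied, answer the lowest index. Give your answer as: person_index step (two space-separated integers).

Step 1: p0:(2,4)->(1,4) | p1:(1,0)->(0,0)->EXIT | p2:(3,2)->(4,2) | p3:(5,4)->(5,3)
Step 2: p0:(1,4)->(0,4) | p1:escaped | p2:(4,2)->(5,2) | p3:(5,3)->(5,2)
Step 3: p0:(0,4)->(0,3) | p1:escaped | p2:(5,2)->(5,1) | p3:(5,2)->(5,1)
Step 4: p0:(0,3)->(0,2) | p1:escaped | p2:(5,1)->(5,0)->EXIT | p3:(5,1)->(5,0)->EXIT
Step 5: p0:(0,2)->(0,1) | p1:escaped | p2:escaped | p3:escaped
Step 6: p0:(0,1)->(0,0)->EXIT | p1:escaped | p2:escaped | p3:escaped
Exit steps: [6, 1, 4, 4]
First to escape: p1 at step 1

Answer: 1 1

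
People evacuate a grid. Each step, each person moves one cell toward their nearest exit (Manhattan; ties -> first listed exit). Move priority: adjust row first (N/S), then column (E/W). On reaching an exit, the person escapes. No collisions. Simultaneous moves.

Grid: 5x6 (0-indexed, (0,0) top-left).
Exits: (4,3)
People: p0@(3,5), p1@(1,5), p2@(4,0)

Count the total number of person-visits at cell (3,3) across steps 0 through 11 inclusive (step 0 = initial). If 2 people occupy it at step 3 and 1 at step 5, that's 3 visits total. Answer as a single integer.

Answer: 0

Derivation:
Step 0: p0@(3,5) p1@(1,5) p2@(4,0) -> at (3,3): 0 [-], cum=0
Step 1: p0@(4,5) p1@(2,5) p2@(4,1) -> at (3,3): 0 [-], cum=0
Step 2: p0@(4,4) p1@(3,5) p2@(4,2) -> at (3,3): 0 [-], cum=0
Step 3: p0@ESC p1@(4,5) p2@ESC -> at (3,3): 0 [-], cum=0
Step 4: p0@ESC p1@(4,4) p2@ESC -> at (3,3): 0 [-], cum=0
Step 5: p0@ESC p1@ESC p2@ESC -> at (3,3): 0 [-], cum=0
Total visits = 0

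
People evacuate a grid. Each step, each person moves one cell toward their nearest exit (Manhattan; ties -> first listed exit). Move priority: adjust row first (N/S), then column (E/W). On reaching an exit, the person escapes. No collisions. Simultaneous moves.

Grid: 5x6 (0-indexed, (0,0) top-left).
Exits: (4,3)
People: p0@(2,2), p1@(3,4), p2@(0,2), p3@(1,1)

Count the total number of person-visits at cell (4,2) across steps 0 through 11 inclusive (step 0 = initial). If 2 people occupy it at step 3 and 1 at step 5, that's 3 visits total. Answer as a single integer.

Step 0: p0@(2,2) p1@(3,4) p2@(0,2) p3@(1,1) -> at (4,2): 0 [-], cum=0
Step 1: p0@(3,2) p1@(4,4) p2@(1,2) p3@(2,1) -> at (4,2): 0 [-], cum=0
Step 2: p0@(4,2) p1@ESC p2@(2,2) p3@(3,1) -> at (4,2): 1 [p0], cum=1
Step 3: p0@ESC p1@ESC p2@(3,2) p3@(4,1) -> at (4,2): 0 [-], cum=1
Step 4: p0@ESC p1@ESC p2@(4,2) p3@(4,2) -> at (4,2): 2 [p2,p3], cum=3
Step 5: p0@ESC p1@ESC p2@ESC p3@ESC -> at (4,2): 0 [-], cum=3
Total visits = 3

Answer: 3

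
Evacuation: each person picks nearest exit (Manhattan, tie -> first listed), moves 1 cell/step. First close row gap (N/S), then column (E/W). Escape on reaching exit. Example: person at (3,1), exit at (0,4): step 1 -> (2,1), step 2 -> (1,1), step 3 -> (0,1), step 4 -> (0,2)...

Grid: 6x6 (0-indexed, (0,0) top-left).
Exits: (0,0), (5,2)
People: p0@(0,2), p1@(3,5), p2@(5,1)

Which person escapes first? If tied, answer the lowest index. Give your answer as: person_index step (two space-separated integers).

Answer: 2 1

Derivation:
Step 1: p0:(0,2)->(0,1) | p1:(3,5)->(4,5) | p2:(5,1)->(5,2)->EXIT
Step 2: p0:(0,1)->(0,0)->EXIT | p1:(4,5)->(5,5) | p2:escaped
Step 3: p0:escaped | p1:(5,5)->(5,4) | p2:escaped
Step 4: p0:escaped | p1:(5,4)->(5,3) | p2:escaped
Step 5: p0:escaped | p1:(5,3)->(5,2)->EXIT | p2:escaped
Exit steps: [2, 5, 1]
First to escape: p2 at step 1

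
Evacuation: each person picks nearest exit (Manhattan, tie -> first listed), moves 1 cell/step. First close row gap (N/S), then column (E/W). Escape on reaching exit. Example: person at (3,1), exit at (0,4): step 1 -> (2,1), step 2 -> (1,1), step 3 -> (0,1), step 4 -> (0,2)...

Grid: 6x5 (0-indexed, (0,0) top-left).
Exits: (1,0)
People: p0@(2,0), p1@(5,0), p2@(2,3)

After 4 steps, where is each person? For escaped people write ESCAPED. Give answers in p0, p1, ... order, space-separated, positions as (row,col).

Step 1: p0:(2,0)->(1,0)->EXIT | p1:(5,0)->(4,0) | p2:(2,3)->(1,3)
Step 2: p0:escaped | p1:(4,0)->(3,0) | p2:(1,3)->(1,2)
Step 3: p0:escaped | p1:(3,0)->(2,0) | p2:(1,2)->(1,1)
Step 4: p0:escaped | p1:(2,0)->(1,0)->EXIT | p2:(1,1)->(1,0)->EXIT

ESCAPED ESCAPED ESCAPED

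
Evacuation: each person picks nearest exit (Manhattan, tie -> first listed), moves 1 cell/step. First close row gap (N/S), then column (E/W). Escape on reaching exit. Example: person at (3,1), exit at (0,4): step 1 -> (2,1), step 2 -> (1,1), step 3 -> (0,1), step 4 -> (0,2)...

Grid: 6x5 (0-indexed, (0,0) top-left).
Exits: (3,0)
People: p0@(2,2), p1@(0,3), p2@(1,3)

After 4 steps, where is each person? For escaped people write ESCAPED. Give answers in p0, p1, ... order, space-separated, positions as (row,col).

Step 1: p0:(2,2)->(3,2) | p1:(0,3)->(1,3) | p2:(1,3)->(2,3)
Step 2: p0:(3,2)->(3,1) | p1:(1,3)->(2,3) | p2:(2,3)->(3,3)
Step 3: p0:(3,1)->(3,0)->EXIT | p1:(2,3)->(3,3) | p2:(3,3)->(3,2)
Step 4: p0:escaped | p1:(3,3)->(3,2) | p2:(3,2)->(3,1)

ESCAPED (3,2) (3,1)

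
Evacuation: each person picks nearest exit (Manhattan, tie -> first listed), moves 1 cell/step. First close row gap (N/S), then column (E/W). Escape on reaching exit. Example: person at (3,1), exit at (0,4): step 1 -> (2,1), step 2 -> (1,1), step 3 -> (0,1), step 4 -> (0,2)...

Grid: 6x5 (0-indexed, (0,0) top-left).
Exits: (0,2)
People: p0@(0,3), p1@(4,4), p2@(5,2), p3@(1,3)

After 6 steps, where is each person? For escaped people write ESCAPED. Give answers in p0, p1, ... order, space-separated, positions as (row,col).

Step 1: p0:(0,3)->(0,2)->EXIT | p1:(4,4)->(3,4) | p2:(5,2)->(4,2) | p3:(1,3)->(0,3)
Step 2: p0:escaped | p1:(3,4)->(2,4) | p2:(4,2)->(3,2) | p3:(0,3)->(0,2)->EXIT
Step 3: p0:escaped | p1:(2,4)->(1,4) | p2:(3,2)->(2,2) | p3:escaped
Step 4: p0:escaped | p1:(1,4)->(0,4) | p2:(2,2)->(1,2) | p3:escaped
Step 5: p0:escaped | p1:(0,4)->(0,3) | p2:(1,2)->(0,2)->EXIT | p3:escaped
Step 6: p0:escaped | p1:(0,3)->(0,2)->EXIT | p2:escaped | p3:escaped

ESCAPED ESCAPED ESCAPED ESCAPED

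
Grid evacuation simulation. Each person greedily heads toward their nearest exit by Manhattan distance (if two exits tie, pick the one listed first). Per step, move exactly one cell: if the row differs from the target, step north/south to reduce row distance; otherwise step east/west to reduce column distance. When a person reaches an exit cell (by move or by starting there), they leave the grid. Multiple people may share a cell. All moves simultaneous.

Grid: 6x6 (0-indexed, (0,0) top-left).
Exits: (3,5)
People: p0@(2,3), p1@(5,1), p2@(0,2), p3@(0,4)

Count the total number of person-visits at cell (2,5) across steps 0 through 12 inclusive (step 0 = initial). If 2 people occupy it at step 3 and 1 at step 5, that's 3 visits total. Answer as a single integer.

Step 0: p0@(2,3) p1@(5,1) p2@(0,2) p3@(0,4) -> at (2,5): 0 [-], cum=0
Step 1: p0@(3,3) p1@(4,1) p2@(1,2) p3@(1,4) -> at (2,5): 0 [-], cum=0
Step 2: p0@(3,4) p1@(3,1) p2@(2,2) p3@(2,4) -> at (2,5): 0 [-], cum=0
Step 3: p0@ESC p1@(3,2) p2@(3,2) p3@(3,4) -> at (2,5): 0 [-], cum=0
Step 4: p0@ESC p1@(3,3) p2@(3,3) p3@ESC -> at (2,5): 0 [-], cum=0
Step 5: p0@ESC p1@(3,4) p2@(3,4) p3@ESC -> at (2,5): 0 [-], cum=0
Step 6: p0@ESC p1@ESC p2@ESC p3@ESC -> at (2,5): 0 [-], cum=0
Total visits = 0

Answer: 0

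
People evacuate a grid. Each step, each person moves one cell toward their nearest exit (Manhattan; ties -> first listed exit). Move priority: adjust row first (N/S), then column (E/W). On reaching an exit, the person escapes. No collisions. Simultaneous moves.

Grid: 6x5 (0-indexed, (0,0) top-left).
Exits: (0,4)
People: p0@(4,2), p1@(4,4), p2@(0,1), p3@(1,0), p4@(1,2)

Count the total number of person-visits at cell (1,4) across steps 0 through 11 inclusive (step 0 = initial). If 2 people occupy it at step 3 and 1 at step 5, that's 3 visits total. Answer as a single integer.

Answer: 1

Derivation:
Step 0: p0@(4,2) p1@(4,4) p2@(0,1) p3@(1,0) p4@(1,2) -> at (1,4): 0 [-], cum=0
Step 1: p0@(3,2) p1@(3,4) p2@(0,2) p3@(0,0) p4@(0,2) -> at (1,4): 0 [-], cum=0
Step 2: p0@(2,2) p1@(2,4) p2@(0,3) p3@(0,1) p4@(0,3) -> at (1,4): 0 [-], cum=0
Step 3: p0@(1,2) p1@(1,4) p2@ESC p3@(0,2) p4@ESC -> at (1,4): 1 [p1], cum=1
Step 4: p0@(0,2) p1@ESC p2@ESC p3@(0,3) p4@ESC -> at (1,4): 0 [-], cum=1
Step 5: p0@(0,3) p1@ESC p2@ESC p3@ESC p4@ESC -> at (1,4): 0 [-], cum=1
Step 6: p0@ESC p1@ESC p2@ESC p3@ESC p4@ESC -> at (1,4): 0 [-], cum=1
Total visits = 1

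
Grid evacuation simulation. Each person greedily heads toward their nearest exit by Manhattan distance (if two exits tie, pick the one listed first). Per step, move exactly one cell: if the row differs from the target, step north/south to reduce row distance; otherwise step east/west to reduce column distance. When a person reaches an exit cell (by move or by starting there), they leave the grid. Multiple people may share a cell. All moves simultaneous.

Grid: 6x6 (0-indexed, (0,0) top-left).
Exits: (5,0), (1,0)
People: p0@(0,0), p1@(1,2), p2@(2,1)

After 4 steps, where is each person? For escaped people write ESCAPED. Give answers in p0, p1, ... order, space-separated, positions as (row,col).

Step 1: p0:(0,0)->(1,0)->EXIT | p1:(1,2)->(1,1) | p2:(2,1)->(1,1)
Step 2: p0:escaped | p1:(1,1)->(1,0)->EXIT | p2:(1,1)->(1,0)->EXIT

ESCAPED ESCAPED ESCAPED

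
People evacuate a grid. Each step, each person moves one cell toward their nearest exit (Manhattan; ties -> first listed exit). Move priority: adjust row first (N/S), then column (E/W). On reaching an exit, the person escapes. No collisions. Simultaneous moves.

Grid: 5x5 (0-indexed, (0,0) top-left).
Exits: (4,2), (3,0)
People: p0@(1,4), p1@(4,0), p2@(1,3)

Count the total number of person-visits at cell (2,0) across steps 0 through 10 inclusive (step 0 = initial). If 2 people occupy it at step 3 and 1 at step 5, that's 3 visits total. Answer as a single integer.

Answer: 0

Derivation:
Step 0: p0@(1,4) p1@(4,0) p2@(1,3) -> at (2,0): 0 [-], cum=0
Step 1: p0@(2,4) p1@ESC p2@(2,3) -> at (2,0): 0 [-], cum=0
Step 2: p0@(3,4) p1@ESC p2@(3,3) -> at (2,0): 0 [-], cum=0
Step 3: p0@(4,4) p1@ESC p2@(4,3) -> at (2,0): 0 [-], cum=0
Step 4: p0@(4,3) p1@ESC p2@ESC -> at (2,0): 0 [-], cum=0
Step 5: p0@ESC p1@ESC p2@ESC -> at (2,0): 0 [-], cum=0
Total visits = 0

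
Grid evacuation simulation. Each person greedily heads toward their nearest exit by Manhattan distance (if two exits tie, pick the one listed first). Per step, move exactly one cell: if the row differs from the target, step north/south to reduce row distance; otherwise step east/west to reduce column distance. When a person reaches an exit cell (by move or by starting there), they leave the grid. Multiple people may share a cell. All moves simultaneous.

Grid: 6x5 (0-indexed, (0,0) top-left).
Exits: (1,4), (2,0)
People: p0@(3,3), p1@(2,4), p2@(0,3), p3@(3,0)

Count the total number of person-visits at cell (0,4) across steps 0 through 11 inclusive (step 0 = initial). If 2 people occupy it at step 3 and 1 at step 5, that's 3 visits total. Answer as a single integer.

Step 0: p0@(3,3) p1@(2,4) p2@(0,3) p3@(3,0) -> at (0,4): 0 [-], cum=0
Step 1: p0@(2,3) p1@ESC p2@(1,3) p3@ESC -> at (0,4): 0 [-], cum=0
Step 2: p0@(1,3) p1@ESC p2@ESC p3@ESC -> at (0,4): 0 [-], cum=0
Step 3: p0@ESC p1@ESC p2@ESC p3@ESC -> at (0,4): 0 [-], cum=0
Total visits = 0

Answer: 0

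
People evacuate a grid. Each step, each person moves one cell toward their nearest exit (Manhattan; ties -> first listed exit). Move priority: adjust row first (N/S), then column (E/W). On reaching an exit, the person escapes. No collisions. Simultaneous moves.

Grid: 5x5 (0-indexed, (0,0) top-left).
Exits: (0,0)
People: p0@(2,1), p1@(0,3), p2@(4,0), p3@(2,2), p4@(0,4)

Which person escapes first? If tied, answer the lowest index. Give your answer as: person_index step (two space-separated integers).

Answer: 0 3

Derivation:
Step 1: p0:(2,1)->(1,1) | p1:(0,3)->(0,2) | p2:(4,0)->(3,0) | p3:(2,2)->(1,2) | p4:(0,4)->(0,3)
Step 2: p0:(1,1)->(0,1) | p1:(0,2)->(0,1) | p2:(3,0)->(2,0) | p3:(1,2)->(0,2) | p4:(0,3)->(0,2)
Step 3: p0:(0,1)->(0,0)->EXIT | p1:(0,1)->(0,0)->EXIT | p2:(2,0)->(1,0) | p3:(0,2)->(0,1) | p4:(0,2)->(0,1)
Step 4: p0:escaped | p1:escaped | p2:(1,0)->(0,0)->EXIT | p3:(0,1)->(0,0)->EXIT | p4:(0,1)->(0,0)->EXIT
Exit steps: [3, 3, 4, 4, 4]
First to escape: p0 at step 3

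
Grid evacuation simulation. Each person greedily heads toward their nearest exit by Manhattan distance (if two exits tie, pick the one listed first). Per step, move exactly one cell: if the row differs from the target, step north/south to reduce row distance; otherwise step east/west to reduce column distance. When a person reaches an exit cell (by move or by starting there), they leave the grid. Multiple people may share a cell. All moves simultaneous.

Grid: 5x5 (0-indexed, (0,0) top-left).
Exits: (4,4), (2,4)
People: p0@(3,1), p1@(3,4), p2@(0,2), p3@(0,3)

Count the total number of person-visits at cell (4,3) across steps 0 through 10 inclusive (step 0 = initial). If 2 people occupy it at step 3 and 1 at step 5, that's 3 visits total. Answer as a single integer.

Answer: 1

Derivation:
Step 0: p0@(3,1) p1@(3,4) p2@(0,2) p3@(0,3) -> at (4,3): 0 [-], cum=0
Step 1: p0@(4,1) p1@ESC p2@(1,2) p3@(1,3) -> at (4,3): 0 [-], cum=0
Step 2: p0@(4,2) p1@ESC p2@(2,2) p3@(2,3) -> at (4,3): 0 [-], cum=0
Step 3: p0@(4,3) p1@ESC p2@(2,3) p3@ESC -> at (4,3): 1 [p0], cum=1
Step 4: p0@ESC p1@ESC p2@ESC p3@ESC -> at (4,3): 0 [-], cum=1
Total visits = 1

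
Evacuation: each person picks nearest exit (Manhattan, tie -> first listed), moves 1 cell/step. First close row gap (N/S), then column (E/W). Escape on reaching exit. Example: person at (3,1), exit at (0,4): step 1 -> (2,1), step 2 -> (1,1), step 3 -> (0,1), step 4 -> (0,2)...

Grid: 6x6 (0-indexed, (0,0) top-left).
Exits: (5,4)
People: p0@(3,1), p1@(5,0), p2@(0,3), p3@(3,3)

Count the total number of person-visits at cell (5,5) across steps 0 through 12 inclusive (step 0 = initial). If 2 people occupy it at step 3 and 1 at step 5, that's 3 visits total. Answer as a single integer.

Answer: 0

Derivation:
Step 0: p0@(3,1) p1@(5,0) p2@(0,3) p3@(3,3) -> at (5,5): 0 [-], cum=0
Step 1: p0@(4,1) p1@(5,1) p2@(1,3) p3@(4,3) -> at (5,5): 0 [-], cum=0
Step 2: p0@(5,1) p1@(5,2) p2@(2,3) p3@(5,3) -> at (5,5): 0 [-], cum=0
Step 3: p0@(5,2) p1@(5,3) p2@(3,3) p3@ESC -> at (5,5): 0 [-], cum=0
Step 4: p0@(5,3) p1@ESC p2@(4,3) p3@ESC -> at (5,5): 0 [-], cum=0
Step 5: p0@ESC p1@ESC p2@(5,3) p3@ESC -> at (5,5): 0 [-], cum=0
Step 6: p0@ESC p1@ESC p2@ESC p3@ESC -> at (5,5): 0 [-], cum=0
Total visits = 0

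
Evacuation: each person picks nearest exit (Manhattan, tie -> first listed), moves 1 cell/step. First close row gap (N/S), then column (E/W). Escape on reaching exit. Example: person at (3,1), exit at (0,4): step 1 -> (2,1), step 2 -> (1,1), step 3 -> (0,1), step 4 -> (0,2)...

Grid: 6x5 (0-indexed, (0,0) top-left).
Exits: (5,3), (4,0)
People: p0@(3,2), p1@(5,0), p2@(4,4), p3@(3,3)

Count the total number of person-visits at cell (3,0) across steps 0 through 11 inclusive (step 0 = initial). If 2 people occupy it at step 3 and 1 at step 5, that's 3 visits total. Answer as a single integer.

Step 0: p0@(3,2) p1@(5,0) p2@(4,4) p3@(3,3) -> at (3,0): 0 [-], cum=0
Step 1: p0@(4,2) p1@ESC p2@(5,4) p3@(4,3) -> at (3,0): 0 [-], cum=0
Step 2: p0@(5,2) p1@ESC p2@ESC p3@ESC -> at (3,0): 0 [-], cum=0
Step 3: p0@ESC p1@ESC p2@ESC p3@ESC -> at (3,0): 0 [-], cum=0
Total visits = 0

Answer: 0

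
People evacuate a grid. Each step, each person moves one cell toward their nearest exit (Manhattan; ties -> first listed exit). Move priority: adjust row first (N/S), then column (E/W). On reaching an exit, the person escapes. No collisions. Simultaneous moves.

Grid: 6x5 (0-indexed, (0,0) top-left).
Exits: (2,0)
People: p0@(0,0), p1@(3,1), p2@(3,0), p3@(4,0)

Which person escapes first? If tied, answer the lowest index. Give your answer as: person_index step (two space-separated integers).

Answer: 2 1

Derivation:
Step 1: p0:(0,0)->(1,0) | p1:(3,1)->(2,1) | p2:(3,0)->(2,0)->EXIT | p3:(4,0)->(3,0)
Step 2: p0:(1,0)->(2,0)->EXIT | p1:(2,1)->(2,0)->EXIT | p2:escaped | p3:(3,0)->(2,0)->EXIT
Exit steps: [2, 2, 1, 2]
First to escape: p2 at step 1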